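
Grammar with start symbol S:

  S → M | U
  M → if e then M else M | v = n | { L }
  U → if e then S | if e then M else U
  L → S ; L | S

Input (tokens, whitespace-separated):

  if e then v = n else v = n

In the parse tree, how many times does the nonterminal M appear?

3

[S [M if e then [M v = n] else [M v = n]]]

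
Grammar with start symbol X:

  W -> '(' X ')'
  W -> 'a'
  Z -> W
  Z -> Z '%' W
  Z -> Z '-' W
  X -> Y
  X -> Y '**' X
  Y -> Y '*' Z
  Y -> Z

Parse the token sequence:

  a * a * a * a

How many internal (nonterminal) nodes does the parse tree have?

[X [Y [Y [Y [Y [Z [W a]]] * [Z [W a]]] * [Z [W a]]] * [Z [W a]]]]

13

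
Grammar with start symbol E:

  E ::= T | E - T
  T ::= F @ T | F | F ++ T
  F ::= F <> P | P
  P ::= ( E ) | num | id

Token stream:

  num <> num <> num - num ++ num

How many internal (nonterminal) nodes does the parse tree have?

15

[E [E [T [F [F [F [P num]] <> [P num]] <> [P num]]]] - [T [F [P num]] ++ [T [F [P num]]]]]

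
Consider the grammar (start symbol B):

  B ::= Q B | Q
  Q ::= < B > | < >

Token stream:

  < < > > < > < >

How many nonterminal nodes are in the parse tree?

8

[B [Q < [B [Q < >]] >] [B [Q < >] [B [Q < >]]]]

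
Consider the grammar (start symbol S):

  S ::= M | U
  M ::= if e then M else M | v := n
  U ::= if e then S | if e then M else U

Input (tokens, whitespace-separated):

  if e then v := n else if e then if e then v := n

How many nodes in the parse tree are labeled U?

[S [U if e then [M v := n] else [U if e then [S [U if e then [S [M v := n]]]]]]]

3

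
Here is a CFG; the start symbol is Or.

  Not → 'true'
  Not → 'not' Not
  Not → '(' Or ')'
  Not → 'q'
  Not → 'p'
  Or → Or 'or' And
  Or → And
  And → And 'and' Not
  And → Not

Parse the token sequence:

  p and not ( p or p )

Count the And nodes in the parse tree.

[Or [And [And [Not p]] and [Not not [Not ( [Or [Or [And [Not p]]] or [And [Not p]]] )]]]]

4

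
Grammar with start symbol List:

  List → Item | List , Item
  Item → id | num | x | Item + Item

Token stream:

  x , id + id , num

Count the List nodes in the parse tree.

[List [List [List [Item x]] , [Item [Item id] + [Item id]]] , [Item num]]

3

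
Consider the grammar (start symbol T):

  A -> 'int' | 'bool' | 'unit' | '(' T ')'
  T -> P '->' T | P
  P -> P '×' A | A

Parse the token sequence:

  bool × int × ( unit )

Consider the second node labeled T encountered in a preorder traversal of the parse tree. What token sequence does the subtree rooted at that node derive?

unit

[T [P [P [P [A bool]] × [A int]] × [A ( [T [P [A unit]]] )]]]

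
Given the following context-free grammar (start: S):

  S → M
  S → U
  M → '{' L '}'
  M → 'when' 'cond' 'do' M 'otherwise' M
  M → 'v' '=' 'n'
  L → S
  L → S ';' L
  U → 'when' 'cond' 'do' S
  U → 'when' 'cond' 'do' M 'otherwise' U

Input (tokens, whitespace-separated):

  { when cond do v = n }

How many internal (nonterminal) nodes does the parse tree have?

[S [M { [L [S [U when cond do [S [M v = n]]]]] }]]

7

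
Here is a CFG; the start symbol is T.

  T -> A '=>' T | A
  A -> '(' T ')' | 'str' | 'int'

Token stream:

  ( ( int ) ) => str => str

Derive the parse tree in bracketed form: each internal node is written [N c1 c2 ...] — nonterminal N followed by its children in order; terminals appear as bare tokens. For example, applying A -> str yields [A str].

[T [A ( [T [A ( [T [A int]] )]] )] => [T [A str] => [T [A str]]]]

T
A => T
( T ) => T
( A ) => T
( ( T ) ) => T
( ( A ) ) => T
( ( int ) ) => T
( ( int ) ) => A => T
( ( int ) ) => str => T
( ( int ) ) => str => A
( ( int ) ) => str => str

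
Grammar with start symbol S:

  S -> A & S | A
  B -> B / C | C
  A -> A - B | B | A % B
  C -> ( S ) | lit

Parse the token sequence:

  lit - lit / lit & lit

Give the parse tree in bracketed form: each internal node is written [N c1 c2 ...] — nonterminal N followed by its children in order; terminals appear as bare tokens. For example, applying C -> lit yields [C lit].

[S [A [A [B [C lit]]] - [B [B [C lit]] / [C lit]]] & [S [A [B [C lit]]]]]

S
A & S
A - B & S
B - B & S
C - B & S
lit - B & S
lit - B / C & S
lit - C / C & S
lit - lit / C & S
lit - lit / lit & S
lit - lit / lit & A
lit - lit / lit & B
lit - lit / lit & C
lit - lit / lit & lit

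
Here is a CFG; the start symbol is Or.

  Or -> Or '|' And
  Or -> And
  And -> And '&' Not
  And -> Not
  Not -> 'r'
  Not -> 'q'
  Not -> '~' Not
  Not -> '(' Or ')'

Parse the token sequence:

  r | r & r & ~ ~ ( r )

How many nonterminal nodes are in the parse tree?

15

[Or [Or [And [Not r]]] | [And [And [And [Not r]] & [Not r]] & [Not ~ [Not ~ [Not ( [Or [And [Not r]]] )]]]]]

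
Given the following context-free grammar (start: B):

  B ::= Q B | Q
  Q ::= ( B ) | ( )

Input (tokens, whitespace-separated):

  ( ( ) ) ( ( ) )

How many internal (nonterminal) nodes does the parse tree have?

[B [Q ( [B [Q ( )]] )] [B [Q ( [B [Q ( )]] )]]]

8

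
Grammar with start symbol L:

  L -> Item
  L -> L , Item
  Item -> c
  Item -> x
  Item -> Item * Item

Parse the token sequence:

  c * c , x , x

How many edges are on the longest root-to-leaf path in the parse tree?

[L [L [L [Item [Item c] * [Item c]]] , [Item x]] , [Item x]]

5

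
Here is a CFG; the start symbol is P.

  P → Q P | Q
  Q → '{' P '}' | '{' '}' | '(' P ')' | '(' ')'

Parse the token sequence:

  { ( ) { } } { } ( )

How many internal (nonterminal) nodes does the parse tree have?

[P [Q { [P [Q ( )] [P [Q { }]]] }] [P [Q { }] [P [Q ( )]]]]

10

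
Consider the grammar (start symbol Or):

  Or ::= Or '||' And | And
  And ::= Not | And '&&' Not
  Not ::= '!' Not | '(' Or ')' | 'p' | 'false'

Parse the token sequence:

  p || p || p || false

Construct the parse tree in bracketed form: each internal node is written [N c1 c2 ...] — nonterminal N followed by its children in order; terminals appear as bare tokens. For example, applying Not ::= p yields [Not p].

[Or [Or [Or [Or [And [Not p]]] || [And [Not p]]] || [And [Not p]]] || [And [Not false]]]

Or
Or || And
Or || And || And
Or || And || And || And
And || And || And || And
Not || And || And || And
p || And || And || And
p || Not || And || And
p || p || And || And
p || p || Not || And
p || p || p || And
p || p || p || Not
p || p || p || false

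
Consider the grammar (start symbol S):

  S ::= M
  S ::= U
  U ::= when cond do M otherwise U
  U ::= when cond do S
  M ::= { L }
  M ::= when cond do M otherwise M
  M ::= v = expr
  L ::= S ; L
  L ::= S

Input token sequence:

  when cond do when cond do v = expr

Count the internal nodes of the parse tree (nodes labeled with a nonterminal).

[S [U when cond do [S [U when cond do [S [M v = expr]]]]]]

6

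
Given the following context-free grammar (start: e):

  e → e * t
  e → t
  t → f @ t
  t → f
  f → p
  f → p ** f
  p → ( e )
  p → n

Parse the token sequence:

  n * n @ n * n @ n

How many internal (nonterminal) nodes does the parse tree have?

[e [e [e [t [f [p n]]]] * [t [f [p n]] @ [t [f [p n]]]]] * [t [f [p n]] @ [t [f [p n]]]]]

18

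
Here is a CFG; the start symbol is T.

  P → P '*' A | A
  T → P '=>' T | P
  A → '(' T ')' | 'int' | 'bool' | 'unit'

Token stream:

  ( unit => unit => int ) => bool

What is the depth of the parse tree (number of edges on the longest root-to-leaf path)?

8

[T [P [A ( [T [P [A unit]] => [T [P [A unit]] => [T [P [A int]]]]] )]] => [T [P [A bool]]]]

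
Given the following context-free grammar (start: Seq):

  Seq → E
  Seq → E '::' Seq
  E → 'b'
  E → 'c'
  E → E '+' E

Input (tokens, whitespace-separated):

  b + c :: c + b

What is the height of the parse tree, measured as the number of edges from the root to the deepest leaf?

4

[Seq [E [E b] + [E c]] :: [Seq [E [E c] + [E b]]]]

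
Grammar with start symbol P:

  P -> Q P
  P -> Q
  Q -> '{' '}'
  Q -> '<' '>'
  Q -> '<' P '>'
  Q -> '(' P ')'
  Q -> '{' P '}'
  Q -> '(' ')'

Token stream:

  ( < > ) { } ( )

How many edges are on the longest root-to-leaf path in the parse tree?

[P [Q ( [P [Q < >]] )] [P [Q { }] [P [Q ( )]]]]

4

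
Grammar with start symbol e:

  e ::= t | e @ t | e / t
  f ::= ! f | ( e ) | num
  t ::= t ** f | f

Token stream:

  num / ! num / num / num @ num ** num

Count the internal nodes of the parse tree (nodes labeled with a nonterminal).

[e [e [e [e [e [t [f num]]] / [t [f ! [f num]]]] / [t [f num]]] / [t [f num]]] @ [t [t [f num]] ** [f num]]]

18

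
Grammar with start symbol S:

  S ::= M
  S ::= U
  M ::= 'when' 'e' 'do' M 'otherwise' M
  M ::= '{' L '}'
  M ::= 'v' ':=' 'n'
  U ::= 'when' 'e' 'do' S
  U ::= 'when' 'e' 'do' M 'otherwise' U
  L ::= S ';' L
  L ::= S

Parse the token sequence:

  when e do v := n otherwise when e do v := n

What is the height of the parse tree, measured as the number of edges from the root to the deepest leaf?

5

[S [U when e do [M v := n] otherwise [U when e do [S [M v := n]]]]]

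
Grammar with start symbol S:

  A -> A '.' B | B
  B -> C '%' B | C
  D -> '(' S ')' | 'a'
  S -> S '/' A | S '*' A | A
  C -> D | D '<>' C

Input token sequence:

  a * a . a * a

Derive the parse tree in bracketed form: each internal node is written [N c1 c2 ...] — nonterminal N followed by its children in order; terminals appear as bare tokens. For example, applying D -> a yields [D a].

[S [S [S [A [B [C [D a]]]]] * [A [A [B [C [D a]]]] . [B [C [D a]]]]] * [A [B [C [D a]]]]]

S
S * A
S * A * A
A * A * A
B * A * A
C * A * A
D * A * A
a * A * A
a * A . B * A
a * B . B * A
a * C . B * A
a * D . B * A
a * a . B * A
a * a . C * A
a * a . D * A
a * a . a * A
a * a . a * B
a * a . a * C
a * a . a * D
a * a . a * a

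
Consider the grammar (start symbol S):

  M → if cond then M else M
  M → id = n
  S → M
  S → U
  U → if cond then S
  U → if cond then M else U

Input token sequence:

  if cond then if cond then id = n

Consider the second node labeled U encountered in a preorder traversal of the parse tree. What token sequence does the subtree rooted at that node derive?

[S [U if cond then [S [U if cond then [S [M id = n]]]]]]

if cond then id = n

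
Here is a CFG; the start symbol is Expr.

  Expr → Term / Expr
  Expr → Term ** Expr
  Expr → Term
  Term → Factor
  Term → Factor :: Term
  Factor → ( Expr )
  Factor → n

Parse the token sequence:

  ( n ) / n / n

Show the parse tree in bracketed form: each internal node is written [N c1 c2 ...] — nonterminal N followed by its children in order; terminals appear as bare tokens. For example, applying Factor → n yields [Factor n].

[Expr [Term [Factor ( [Expr [Term [Factor n]]] )]] / [Expr [Term [Factor n]] / [Expr [Term [Factor n]]]]]

Expr
Term / Expr
Factor / Expr
( Expr ) / Expr
( Term ) / Expr
( Factor ) / Expr
( n ) / Expr
( n ) / Term / Expr
( n ) / Factor / Expr
( n ) / n / Expr
( n ) / n / Term
( n ) / n / Factor
( n ) / n / n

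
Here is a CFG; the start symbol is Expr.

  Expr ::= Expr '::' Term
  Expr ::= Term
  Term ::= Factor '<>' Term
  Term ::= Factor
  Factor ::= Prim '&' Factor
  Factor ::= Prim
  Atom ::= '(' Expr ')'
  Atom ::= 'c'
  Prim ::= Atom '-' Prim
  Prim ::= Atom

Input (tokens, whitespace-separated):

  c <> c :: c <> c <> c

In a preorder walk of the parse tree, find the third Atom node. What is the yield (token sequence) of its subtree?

[Expr [Expr [Term [Factor [Prim [Atom c]]] <> [Term [Factor [Prim [Atom c]]]]]] :: [Term [Factor [Prim [Atom c]]] <> [Term [Factor [Prim [Atom c]]] <> [Term [Factor [Prim [Atom c]]]]]]]

c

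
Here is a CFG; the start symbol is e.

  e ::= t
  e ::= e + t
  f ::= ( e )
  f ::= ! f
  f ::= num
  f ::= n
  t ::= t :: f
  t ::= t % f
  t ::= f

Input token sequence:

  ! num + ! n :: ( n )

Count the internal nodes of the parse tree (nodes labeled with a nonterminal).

13

[e [e [t [f ! [f num]]]] + [t [t [f ! [f n]]] :: [f ( [e [t [f n]]] )]]]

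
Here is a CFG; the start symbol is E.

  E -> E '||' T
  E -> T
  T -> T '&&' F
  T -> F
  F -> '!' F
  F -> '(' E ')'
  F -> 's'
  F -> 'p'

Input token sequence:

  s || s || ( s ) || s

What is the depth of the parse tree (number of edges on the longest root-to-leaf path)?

7

[E [E [E [E [T [F s]]] || [T [F s]]] || [T [F ( [E [T [F s]]] )]]] || [T [F s]]]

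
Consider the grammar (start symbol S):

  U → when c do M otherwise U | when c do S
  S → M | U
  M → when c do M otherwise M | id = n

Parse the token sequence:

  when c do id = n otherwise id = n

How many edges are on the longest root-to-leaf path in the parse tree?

[S [M when c do [M id = n] otherwise [M id = n]]]

3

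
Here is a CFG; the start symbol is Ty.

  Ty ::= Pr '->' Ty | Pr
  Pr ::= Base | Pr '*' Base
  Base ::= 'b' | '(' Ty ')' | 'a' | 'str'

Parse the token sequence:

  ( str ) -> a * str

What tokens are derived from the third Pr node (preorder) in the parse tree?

a * str

[Ty [Pr [Base ( [Ty [Pr [Base str]]] )]] -> [Ty [Pr [Pr [Base a]] * [Base str]]]]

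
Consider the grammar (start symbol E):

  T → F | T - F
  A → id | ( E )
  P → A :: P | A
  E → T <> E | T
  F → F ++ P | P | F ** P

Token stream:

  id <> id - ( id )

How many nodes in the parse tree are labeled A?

4

[E [T [F [P [A id]]]] <> [E [T [T [F [P [A id]]]] - [F [P [A ( [E [T [F [P [A id]]]]] )]]]]]]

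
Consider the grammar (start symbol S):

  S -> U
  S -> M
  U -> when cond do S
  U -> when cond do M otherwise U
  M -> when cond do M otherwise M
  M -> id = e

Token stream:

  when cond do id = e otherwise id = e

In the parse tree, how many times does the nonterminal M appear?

3

[S [M when cond do [M id = e] otherwise [M id = e]]]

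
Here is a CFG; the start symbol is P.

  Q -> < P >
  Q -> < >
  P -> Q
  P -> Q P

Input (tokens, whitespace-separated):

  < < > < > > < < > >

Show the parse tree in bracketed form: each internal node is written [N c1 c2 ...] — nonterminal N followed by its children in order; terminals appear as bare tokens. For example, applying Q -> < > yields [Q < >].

P
Q P
< P > P
< Q P > P
< < > P > P
< < > Q > P
< < > < > > P
< < > < > > Q
< < > < > > < P >
< < > < > > < Q >
< < > < > > < < > >

[P [Q < [P [Q < >] [P [Q < >]]] >] [P [Q < [P [Q < >]] >]]]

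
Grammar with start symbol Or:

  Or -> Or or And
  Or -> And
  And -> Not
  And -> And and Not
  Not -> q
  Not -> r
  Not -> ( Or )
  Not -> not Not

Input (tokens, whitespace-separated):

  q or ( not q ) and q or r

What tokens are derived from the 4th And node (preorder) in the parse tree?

[Or [Or [Or [And [Not q]]] or [And [And [Not ( [Or [And [Not not [Not q]]]] )]] and [Not q]]] or [And [Not r]]]

not q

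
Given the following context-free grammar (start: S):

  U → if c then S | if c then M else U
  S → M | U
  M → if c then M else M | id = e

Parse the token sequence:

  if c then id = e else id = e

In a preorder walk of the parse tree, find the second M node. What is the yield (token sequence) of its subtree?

[S [M if c then [M id = e] else [M id = e]]]

id = e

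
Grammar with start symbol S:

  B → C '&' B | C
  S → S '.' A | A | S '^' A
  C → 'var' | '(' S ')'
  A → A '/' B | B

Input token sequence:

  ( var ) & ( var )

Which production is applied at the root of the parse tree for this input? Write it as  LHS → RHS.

[S [A [B [C ( [S [A [B [C var]]]] )] & [B [C ( [S [A [B [C var]]]] )]]]]]

S → A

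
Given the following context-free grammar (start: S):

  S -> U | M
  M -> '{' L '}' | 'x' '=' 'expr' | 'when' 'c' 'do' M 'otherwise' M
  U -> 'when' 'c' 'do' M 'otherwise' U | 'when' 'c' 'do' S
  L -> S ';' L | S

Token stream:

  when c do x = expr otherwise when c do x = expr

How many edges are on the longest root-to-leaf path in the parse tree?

[S [U when c do [M x = expr] otherwise [U when c do [S [M x = expr]]]]]

5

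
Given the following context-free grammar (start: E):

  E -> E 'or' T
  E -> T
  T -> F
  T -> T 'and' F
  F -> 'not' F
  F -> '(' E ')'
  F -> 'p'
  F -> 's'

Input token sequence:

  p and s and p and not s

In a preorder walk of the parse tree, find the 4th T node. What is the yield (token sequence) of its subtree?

[E [T [T [T [T [F p]] and [F s]] and [F p]] and [F not [F s]]]]

p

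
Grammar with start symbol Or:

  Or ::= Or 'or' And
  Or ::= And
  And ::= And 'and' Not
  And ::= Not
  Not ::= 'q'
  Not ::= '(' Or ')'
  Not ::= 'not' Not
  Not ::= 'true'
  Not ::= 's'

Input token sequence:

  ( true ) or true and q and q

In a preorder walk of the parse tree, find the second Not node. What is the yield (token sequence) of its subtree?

[Or [Or [And [Not ( [Or [And [Not true]]] )]]] or [And [And [And [Not true]] and [Not q]] and [Not q]]]

true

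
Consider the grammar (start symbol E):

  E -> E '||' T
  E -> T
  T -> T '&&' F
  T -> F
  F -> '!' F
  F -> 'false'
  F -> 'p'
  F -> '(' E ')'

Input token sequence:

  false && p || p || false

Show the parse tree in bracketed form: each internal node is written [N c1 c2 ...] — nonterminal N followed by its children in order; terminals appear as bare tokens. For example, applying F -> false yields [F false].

E
E || T
E || T || T
T || T || T
T && F || T || T
F && F || T || T
false && F || T || T
false && p || T || T
false && p || F || T
false && p || p || T
false && p || p || F
false && p || p || false

[E [E [E [T [T [F false]] && [F p]]] || [T [F p]]] || [T [F false]]]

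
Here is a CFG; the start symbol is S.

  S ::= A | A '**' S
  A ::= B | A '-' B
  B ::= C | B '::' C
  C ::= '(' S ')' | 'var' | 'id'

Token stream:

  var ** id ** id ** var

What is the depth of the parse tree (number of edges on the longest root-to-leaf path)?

[S [A [B [C var]]] ** [S [A [B [C id]]] ** [S [A [B [C id]]] ** [S [A [B [C var]]]]]]]

7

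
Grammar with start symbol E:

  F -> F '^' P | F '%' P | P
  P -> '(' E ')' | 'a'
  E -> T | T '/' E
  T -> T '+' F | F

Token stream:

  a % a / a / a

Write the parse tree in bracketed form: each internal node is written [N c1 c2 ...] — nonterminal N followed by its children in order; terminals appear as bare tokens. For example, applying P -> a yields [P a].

[E [T [F [F [P a]] % [P a]]] / [E [T [F [P a]]] / [E [T [F [P a]]]]]]

E
T / E
F / E
F % P / E
P % P / E
a % P / E
a % a / E
a % a / T / E
a % a / F / E
a % a / P / E
a % a / a / E
a % a / a / T
a % a / a / F
a % a / a / P
a % a / a / a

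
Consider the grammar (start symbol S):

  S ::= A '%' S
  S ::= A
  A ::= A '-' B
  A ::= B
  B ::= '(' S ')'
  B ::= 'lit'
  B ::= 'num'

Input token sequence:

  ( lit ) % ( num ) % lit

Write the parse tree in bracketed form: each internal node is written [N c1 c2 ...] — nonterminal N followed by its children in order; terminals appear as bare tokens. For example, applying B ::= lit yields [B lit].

S
A % S
B % S
( S ) % S
( A ) % S
( B ) % S
( lit ) % S
( lit ) % A % S
( lit ) % B % S
( lit ) % ( S ) % S
( lit ) % ( A ) % S
( lit ) % ( B ) % S
( lit ) % ( num ) % S
( lit ) % ( num ) % A
( lit ) % ( num ) % B
( lit ) % ( num ) % lit

[S [A [B ( [S [A [B lit]]] )]] % [S [A [B ( [S [A [B num]]] )]] % [S [A [B lit]]]]]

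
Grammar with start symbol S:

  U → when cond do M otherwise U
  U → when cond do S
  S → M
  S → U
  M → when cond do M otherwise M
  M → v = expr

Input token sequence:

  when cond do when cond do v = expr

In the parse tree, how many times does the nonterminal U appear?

2

[S [U when cond do [S [U when cond do [S [M v = expr]]]]]]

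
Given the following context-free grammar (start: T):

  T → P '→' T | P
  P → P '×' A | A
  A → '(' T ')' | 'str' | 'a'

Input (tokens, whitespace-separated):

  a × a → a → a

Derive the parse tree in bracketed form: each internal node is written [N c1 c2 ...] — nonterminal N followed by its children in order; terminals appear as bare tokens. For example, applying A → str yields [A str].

[T [P [P [A a]] × [A a]] → [T [P [A a]] → [T [P [A a]]]]]

T
P → T
P × A → T
A × A → T
a × A → T
a × a → T
a × a → P → T
a × a → A → T
a × a → a → T
a × a → a → P
a × a → a → A
a × a → a → a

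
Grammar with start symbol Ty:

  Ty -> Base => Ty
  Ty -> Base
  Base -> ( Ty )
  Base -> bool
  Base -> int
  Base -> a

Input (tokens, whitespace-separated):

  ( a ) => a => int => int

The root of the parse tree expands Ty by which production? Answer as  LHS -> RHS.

[Ty [Base ( [Ty [Base a]] )] => [Ty [Base a] => [Ty [Base int] => [Ty [Base int]]]]]

Ty -> Base => Ty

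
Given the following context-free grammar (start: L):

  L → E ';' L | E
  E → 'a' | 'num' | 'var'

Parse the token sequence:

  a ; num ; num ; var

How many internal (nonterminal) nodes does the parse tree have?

[L [E a] ; [L [E num] ; [L [E num] ; [L [E var]]]]]

8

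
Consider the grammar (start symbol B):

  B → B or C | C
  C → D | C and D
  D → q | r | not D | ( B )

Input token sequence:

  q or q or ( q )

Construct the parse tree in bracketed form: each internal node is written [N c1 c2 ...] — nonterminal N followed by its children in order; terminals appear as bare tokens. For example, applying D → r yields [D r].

[B [B [B [C [D q]]] or [C [D q]]] or [C [D ( [B [C [D q]]] )]]]

B
B or C
B or C or C
C or C or C
D or C or C
q or C or C
q or D or C
q or q or C
q or q or D
q or q or ( B )
q or q or ( C )
q or q or ( D )
q or q or ( q )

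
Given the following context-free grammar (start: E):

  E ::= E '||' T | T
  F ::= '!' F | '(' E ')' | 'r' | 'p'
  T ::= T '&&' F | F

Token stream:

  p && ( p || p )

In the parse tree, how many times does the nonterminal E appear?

[E [T [T [F p]] && [F ( [E [E [T [F p]]] || [T [F p]]] )]]]

3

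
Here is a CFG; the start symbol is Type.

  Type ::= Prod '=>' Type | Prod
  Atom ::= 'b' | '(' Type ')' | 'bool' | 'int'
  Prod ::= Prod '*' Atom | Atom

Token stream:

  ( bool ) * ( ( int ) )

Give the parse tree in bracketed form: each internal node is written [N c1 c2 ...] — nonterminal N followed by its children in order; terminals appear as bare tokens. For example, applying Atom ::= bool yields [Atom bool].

[Type [Prod [Prod [Atom ( [Type [Prod [Atom bool]]] )]] * [Atom ( [Type [Prod [Atom ( [Type [Prod [Atom int]]] )]]] )]]]

Type
Prod
Prod * Atom
Atom * Atom
( Type ) * Atom
( Prod ) * Atom
( Atom ) * Atom
( bool ) * Atom
( bool ) * ( Type )
( bool ) * ( Prod )
( bool ) * ( Atom )
( bool ) * ( ( Type ) )
( bool ) * ( ( Prod ) )
( bool ) * ( ( Atom ) )
( bool ) * ( ( int ) )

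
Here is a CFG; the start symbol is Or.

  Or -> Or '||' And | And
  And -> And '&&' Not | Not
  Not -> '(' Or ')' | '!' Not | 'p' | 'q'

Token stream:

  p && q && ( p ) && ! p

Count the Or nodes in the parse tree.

2

[Or [And [And [And [And [Not p]] && [Not q]] && [Not ( [Or [And [Not p]]] )]] && [Not ! [Not p]]]]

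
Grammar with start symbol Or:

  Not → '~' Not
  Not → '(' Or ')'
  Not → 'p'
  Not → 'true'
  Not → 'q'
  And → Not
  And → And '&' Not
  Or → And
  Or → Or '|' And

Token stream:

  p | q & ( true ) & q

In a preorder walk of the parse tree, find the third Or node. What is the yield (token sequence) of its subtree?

true

[Or [Or [And [Not p]]] | [And [And [And [Not q]] & [Not ( [Or [And [Not true]]] )]] & [Not q]]]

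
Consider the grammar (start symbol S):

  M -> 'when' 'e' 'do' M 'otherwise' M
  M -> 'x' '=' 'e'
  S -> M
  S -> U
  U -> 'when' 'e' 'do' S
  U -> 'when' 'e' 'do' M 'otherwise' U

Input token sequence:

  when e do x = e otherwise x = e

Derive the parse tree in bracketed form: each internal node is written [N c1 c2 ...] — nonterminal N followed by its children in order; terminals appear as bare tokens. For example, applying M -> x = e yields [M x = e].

S
M
when e do M otherwise M
when e do x = e otherwise M
when e do x = e otherwise x = e

[S [M when e do [M x = e] otherwise [M x = e]]]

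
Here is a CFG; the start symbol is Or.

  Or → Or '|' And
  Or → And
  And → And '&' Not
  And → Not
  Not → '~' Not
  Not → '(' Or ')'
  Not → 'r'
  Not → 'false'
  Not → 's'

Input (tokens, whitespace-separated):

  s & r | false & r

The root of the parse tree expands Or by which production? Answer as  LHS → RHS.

[Or [Or [And [And [Not s]] & [Not r]]] | [And [And [Not false]] & [Not r]]]

Or → Or '|' And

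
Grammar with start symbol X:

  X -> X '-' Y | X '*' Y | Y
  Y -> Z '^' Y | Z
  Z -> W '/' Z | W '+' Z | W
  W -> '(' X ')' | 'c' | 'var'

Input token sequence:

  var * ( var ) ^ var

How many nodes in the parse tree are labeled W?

4

[X [X [Y [Z [W var]]]] * [Y [Z [W ( [X [Y [Z [W var]]]] )]] ^ [Y [Z [W var]]]]]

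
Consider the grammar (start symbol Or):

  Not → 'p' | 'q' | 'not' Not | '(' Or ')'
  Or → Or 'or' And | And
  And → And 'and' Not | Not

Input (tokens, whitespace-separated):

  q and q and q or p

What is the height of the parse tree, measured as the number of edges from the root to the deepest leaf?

6

[Or [Or [And [And [And [Not q]] and [Not q]] and [Not q]]] or [And [Not p]]]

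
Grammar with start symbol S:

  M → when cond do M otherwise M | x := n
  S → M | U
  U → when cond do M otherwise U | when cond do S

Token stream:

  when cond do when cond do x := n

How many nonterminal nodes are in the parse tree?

[S [U when cond do [S [U when cond do [S [M x := n]]]]]]

6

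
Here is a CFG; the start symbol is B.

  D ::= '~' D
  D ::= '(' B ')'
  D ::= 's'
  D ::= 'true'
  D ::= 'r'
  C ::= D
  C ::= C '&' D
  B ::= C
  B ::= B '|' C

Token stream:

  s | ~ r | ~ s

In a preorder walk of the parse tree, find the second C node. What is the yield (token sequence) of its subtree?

~ r

[B [B [B [C [D s]]] | [C [D ~ [D r]]]] | [C [D ~ [D s]]]]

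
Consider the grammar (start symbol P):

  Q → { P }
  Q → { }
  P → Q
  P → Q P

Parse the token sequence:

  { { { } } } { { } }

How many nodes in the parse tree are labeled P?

5

[P [Q { [P [Q { [P [Q { }]] }]] }] [P [Q { [P [Q { }]] }]]]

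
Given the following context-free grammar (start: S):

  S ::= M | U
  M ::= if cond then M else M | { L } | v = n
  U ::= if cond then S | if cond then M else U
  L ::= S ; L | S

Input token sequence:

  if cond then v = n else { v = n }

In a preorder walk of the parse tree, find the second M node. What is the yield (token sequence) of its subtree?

[S [M if cond then [M v = n] else [M { [L [S [M v = n]]] }]]]

v = n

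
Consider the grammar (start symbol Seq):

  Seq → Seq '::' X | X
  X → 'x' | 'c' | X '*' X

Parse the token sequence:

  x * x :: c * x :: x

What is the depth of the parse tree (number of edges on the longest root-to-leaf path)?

[Seq [Seq [Seq [X [X x] * [X x]]] :: [X [X c] * [X x]]] :: [X x]]

5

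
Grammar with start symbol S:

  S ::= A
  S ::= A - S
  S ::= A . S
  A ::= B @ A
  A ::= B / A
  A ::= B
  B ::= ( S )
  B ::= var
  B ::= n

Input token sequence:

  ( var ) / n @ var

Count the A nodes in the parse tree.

[S [A [B ( [S [A [B var]]] )] / [A [B n] @ [A [B var]]]]]

4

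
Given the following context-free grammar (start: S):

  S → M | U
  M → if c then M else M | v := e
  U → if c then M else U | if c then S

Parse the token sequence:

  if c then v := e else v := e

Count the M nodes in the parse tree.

[S [M if c then [M v := e] else [M v := e]]]

3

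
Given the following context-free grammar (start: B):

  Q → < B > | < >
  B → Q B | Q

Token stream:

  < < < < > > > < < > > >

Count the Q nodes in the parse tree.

[B [Q < [B [Q < [B [Q < [B [Q < >]] >]] >] [B [Q < [B [Q < >]] >]]] >]]

6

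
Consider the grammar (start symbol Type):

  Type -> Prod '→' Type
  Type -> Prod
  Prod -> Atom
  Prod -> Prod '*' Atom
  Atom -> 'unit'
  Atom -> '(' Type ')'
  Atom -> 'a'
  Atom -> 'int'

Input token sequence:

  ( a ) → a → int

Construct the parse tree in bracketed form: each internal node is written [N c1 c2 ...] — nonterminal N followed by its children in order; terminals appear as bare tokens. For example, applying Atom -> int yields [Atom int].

[Type [Prod [Atom ( [Type [Prod [Atom a]]] )]] → [Type [Prod [Atom a]] → [Type [Prod [Atom int]]]]]

Type
Prod → Type
Atom → Type
( Type ) → Type
( Prod ) → Type
( Atom ) → Type
( a ) → Type
( a ) → Prod → Type
( a ) → Atom → Type
( a ) → a → Type
( a ) → a → Prod
( a ) → a → Atom
( a ) → a → int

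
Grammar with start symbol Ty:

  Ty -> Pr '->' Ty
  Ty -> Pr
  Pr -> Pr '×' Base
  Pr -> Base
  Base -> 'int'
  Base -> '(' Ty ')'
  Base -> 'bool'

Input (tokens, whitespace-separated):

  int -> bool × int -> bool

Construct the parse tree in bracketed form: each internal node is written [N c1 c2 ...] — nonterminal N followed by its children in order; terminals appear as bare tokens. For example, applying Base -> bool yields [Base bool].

[Ty [Pr [Base int]] -> [Ty [Pr [Pr [Base bool]] × [Base int]] -> [Ty [Pr [Base bool]]]]]

Ty
Pr -> Ty
Base -> Ty
int -> Ty
int -> Pr -> Ty
int -> Pr × Base -> Ty
int -> Base × Base -> Ty
int -> bool × Base -> Ty
int -> bool × int -> Ty
int -> bool × int -> Pr
int -> bool × int -> Base
int -> bool × int -> bool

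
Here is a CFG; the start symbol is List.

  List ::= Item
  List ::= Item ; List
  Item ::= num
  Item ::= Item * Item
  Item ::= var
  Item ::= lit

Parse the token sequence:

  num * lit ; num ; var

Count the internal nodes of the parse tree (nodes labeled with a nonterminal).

8

[List [Item [Item num] * [Item lit]] ; [List [Item num] ; [List [Item var]]]]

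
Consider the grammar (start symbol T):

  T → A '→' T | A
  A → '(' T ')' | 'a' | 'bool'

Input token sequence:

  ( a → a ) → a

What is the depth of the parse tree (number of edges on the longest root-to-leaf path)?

[T [A ( [T [A a] → [T [A a]]] )] → [T [A a]]]

5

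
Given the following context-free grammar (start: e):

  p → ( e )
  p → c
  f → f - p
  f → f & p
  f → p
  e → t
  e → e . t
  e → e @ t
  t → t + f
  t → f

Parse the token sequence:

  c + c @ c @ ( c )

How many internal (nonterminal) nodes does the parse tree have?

19

[e [e [e [t [t [f [p c]]] + [f [p c]]]] @ [t [f [p c]]]] @ [t [f [p ( [e [t [f [p c]]]] )]]]]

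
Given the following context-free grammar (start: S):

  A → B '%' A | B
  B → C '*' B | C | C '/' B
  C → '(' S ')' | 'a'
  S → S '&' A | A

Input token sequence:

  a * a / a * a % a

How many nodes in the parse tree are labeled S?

[S [A [B [C a] * [B [C a] / [B [C a] * [B [C a]]]]] % [A [B [C a]]]]]

1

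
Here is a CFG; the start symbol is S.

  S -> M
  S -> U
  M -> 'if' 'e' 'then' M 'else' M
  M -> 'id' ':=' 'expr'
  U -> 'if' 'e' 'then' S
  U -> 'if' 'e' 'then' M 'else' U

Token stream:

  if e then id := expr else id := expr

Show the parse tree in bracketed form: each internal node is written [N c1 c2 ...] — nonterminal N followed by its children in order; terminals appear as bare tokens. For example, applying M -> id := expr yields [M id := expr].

[S [M if e then [M id := expr] else [M id := expr]]]

S
M
if e then M else M
if e then id := expr else M
if e then id := expr else id := expr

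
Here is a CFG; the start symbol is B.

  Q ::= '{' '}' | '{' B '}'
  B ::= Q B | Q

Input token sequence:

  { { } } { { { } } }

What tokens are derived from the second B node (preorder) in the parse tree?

[B [Q { [B [Q { }]] }] [B [Q { [B [Q { [B [Q { }]] }]] }]]]

{ }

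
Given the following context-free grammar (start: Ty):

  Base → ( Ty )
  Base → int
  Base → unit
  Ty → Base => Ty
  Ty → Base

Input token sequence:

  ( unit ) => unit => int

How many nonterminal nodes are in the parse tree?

[Ty [Base ( [Ty [Base unit]] )] => [Ty [Base unit] => [Ty [Base int]]]]

8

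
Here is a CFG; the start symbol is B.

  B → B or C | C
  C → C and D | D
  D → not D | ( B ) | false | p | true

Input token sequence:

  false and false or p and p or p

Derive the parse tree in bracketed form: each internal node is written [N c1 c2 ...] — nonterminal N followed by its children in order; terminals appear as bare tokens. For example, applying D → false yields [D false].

[B [B [B [C [C [D false]] and [D false]]] or [C [C [D p]] and [D p]]] or [C [D p]]]

B
B or C
B or C or C
C or C or C
C and D or C or C
D and D or C or C
false and D or C or C
false and false or C or C
false and false or C and D or C
false and false or D and D or C
false and false or p and D or C
false and false or p and p or C
false and false or p and p or D
false and false or p and p or p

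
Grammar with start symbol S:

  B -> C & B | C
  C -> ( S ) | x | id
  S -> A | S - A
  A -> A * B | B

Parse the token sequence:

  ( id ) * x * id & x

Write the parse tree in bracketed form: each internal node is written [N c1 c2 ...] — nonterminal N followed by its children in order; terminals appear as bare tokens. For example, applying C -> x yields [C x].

S
A
A * B
A * B * B
B * B * B
C * B * B
( S ) * B * B
( A ) * B * B
( B ) * B * B
( C ) * B * B
( id ) * B * B
( id ) * C * B
( id ) * x * B
( id ) * x * C & B
( id ) * x * id & B
( id ) * x * id & C
( id ) * x * id & x

[S [A [A [A [B [C ( [S [A [B [C id]]]] )]]] * [B [C x]]] * [B [C id] & [B [C x]]]]]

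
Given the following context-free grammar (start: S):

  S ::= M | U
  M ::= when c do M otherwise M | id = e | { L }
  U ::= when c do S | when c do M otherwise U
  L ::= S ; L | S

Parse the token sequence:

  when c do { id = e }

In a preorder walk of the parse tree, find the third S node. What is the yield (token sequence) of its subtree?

id = e

[S [U when c do [S [M { [L [S [M id = e]]] }]]]]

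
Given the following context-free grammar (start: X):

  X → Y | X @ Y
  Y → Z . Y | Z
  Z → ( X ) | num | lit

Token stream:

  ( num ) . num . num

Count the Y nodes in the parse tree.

4

[X [Y [Z ( [X [Y [Z num]]] )] . [Y [Z num] . [Y [Z num]]]]]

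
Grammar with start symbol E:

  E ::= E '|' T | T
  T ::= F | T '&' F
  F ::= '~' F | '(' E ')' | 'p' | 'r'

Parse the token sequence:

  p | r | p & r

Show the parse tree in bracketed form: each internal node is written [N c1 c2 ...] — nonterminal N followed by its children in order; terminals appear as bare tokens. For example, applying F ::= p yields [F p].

[E [E [E [T [F p]]] | [T [F r]]] | [T [T [F p]] & [F r]]]

E
E | T
E | T | T
T | T | T
F | T | T
p | T | T
p | F | T
p | r | T
p | r | T & F
p | r | F & F
p | r | p & F
p | r | p & r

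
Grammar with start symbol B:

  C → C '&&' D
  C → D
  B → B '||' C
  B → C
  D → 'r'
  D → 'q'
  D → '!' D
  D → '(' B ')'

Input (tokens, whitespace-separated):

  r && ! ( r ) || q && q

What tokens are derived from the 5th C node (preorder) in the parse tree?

[B [B [C [C [D r]] && [D ! [D ( [B [C [D r]]] )]]]] || [C [C [D q]] && [D q]]]

q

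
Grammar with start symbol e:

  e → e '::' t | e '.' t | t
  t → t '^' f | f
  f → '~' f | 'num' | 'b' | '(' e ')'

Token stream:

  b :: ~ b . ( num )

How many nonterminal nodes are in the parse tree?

[e [e [e [t [f b]]] :: [t [f ~ [f b]]]] . [t [f ( [e [t [f num]]] )]]]

13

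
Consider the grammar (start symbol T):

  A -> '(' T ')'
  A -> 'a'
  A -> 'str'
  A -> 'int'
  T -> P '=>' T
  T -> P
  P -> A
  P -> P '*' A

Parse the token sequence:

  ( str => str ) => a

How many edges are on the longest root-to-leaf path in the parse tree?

[T [P [A ( [T [P [A str]] => [T [P [A str]]]] )]] => [T [P [A a]]]]

7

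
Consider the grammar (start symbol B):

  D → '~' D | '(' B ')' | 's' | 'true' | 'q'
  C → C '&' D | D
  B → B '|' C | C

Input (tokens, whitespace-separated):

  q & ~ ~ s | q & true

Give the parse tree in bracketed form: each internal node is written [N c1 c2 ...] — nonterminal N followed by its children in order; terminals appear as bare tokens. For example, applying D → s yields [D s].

[B [B [C [C [D q]] & [D ~ [D ~ [D s]]]]] | [C [C [D q]] & [D true]]]

B
B | C
C | C
C & D | C
D & D | C
q & D | C
q & ~ D | C
q & ~ ~ D | C
q & ~ ~ s | C
q & ~ ~ s | C & D
q & ~ ~ s | D & D
q & ~ ~ s | q & D
q & ~ ~ s | q & true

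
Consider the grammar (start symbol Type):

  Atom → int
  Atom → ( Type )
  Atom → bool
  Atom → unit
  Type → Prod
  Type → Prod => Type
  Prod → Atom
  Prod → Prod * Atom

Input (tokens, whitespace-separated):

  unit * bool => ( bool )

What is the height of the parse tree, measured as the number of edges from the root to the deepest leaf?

7

[Type [Prod [Prod [Atom unit]] * [Atom bool]] => [Type [Prod [Atom ( [Type [Prod [Atom bool]]] )]]]]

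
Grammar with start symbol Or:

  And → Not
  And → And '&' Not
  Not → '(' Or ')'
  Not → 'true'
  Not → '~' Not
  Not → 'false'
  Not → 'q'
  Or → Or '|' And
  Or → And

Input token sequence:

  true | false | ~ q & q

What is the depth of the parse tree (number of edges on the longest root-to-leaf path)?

[Or [Or [Or [And [Not true]]] | [And [Not false]]] | [And [And [Not ~ [Not q]]] & [Not q]]]

5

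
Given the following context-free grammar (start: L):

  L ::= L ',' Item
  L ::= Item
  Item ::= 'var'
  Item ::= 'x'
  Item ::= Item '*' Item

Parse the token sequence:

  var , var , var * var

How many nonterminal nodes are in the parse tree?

8

[L [L [L [Item var]] , [Item var]] , [Item [Item var] * [Item var]]]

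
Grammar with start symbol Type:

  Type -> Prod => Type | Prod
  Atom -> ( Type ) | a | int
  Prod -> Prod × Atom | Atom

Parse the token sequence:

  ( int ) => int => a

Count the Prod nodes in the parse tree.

[Type [Prod [Atom ( [Type [Prod [Atom int]]] )]] => [Type [Prod [Atom int]] => [Type [Prod [Atom a]]]]]

4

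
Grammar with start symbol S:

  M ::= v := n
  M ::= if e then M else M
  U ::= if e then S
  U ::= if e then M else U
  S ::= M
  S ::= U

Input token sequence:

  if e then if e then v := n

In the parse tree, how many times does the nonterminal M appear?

1

[S [U if e then [S [U if e then [S [M v := n]]]]]]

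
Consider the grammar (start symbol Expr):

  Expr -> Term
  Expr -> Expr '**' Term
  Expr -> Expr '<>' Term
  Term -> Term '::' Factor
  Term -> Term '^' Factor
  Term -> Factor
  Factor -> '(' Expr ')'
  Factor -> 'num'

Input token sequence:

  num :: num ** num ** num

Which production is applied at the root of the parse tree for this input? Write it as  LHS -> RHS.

Expr -> Expr '**' Term

[Expr [Expr [Expr [Term [Term [Factor num]] :: [Factor num]]] ** [Term [Factor num]]] ** [Term [Factor num]]]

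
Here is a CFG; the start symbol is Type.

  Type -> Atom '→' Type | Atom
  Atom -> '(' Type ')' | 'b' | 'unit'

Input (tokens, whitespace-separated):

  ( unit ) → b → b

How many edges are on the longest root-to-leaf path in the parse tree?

[Type [Atom ( [Type [Atom unit]] )] → [Type [Atom b] → [Type [Atom b]]]]

4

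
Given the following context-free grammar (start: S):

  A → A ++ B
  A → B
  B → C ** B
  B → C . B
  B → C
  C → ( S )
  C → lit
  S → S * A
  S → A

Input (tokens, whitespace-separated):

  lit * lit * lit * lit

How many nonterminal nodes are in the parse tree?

16

[S [S [S [S [A [B [C lit]]]] * [A [B [C lit]]]] * [A [B [C lit]]]] * [A [B [C lit]]]]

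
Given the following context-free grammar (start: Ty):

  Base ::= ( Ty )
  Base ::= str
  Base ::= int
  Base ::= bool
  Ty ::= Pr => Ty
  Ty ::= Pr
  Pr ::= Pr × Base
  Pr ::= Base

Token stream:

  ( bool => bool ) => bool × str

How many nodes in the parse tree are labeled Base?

5

[Ty [Pr [Base ( [Ty [Pr [Base bool]] => [Ty [Pr [Base bool]]]] )]] => [Ty [Pr [Pr [Base bool]] × [Base str]]]]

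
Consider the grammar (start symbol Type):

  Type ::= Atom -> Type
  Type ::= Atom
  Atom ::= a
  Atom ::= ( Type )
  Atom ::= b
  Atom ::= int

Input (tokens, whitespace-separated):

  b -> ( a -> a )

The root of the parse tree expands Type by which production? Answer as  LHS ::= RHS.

[Type [Atom b] -> [Type [Atom ( [Type [Atom a] -> [Type [Atom a]]] )]]]

Type ::= Atom -> Type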